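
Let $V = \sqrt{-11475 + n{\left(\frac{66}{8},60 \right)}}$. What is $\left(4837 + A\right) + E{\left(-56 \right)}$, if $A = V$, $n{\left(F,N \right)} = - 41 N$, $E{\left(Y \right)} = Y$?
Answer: $4781 + i \sqrt{13935} \approx 4781.0 + 118.05 i$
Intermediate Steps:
$V = i \sqrt{13935}$ ($V = \sqrt{-11475 - 2460} = \sqrt{-13935} = i \sqrt{13935} \approx 118.05 i$)
$A = i \sqrt{13935} \approx 118.05 i$
$\left(4837 + A\right) + E{\left(-56 \right)} = \left(4837 + i \sqrt{13935}\right) - 56 = 4781 + i \sqrt{13935}$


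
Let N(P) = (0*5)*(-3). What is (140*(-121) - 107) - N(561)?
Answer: -17047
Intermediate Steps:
N(P) = 0 (N(P) = 0*(-3) = 0)
(140*(-121) - 107) - N(561) = (140*(-121) - 107) - 1*0 = (-16940 - 107) + 0 = -17047 + 0 = -17047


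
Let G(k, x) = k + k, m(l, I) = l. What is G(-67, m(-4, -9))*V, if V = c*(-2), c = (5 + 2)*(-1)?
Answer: -1876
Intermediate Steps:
c = -7 (c = 7*(-1) = -7)
G(k, x) = 2*k
V = 14 (V = -7*(-2) = 14)
G(-67, m(-4, -9))*V = (2*(-67))*14 = -134*14 = -1876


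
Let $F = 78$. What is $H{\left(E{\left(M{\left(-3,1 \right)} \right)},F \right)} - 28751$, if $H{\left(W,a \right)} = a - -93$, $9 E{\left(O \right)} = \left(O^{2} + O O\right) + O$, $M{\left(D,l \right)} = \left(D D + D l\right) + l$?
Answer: $-28580$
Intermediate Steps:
$M{\left(D,l \right)} = l + D^{2} + D l$ ($M{\left(D,l \right)} = \left(D^{2} + D l\right) + l = l + D^{2} + D l$)
$E{\left(O \right)} = \frac{O}{9} + \frac{2 O^{2}}{9}$ ($E{\left(O \right)} = \frac{\left(O^{2} + O O\right) + O}{9} = \frac{\left(O^{2} + O^{2}\right) + O}{9} = \frac{2 O^{2} + O}{9} = \frac{O + 2 O^{2}}{9} = \frac{O}{9} + \frac{2 O^{2}}{9}$)
$H{\left(W,a \right)} = 93 + a$ ($H{\left(W,a \right)} = a + 93 = 93 + a$)
$H{\left(E{\left(M{\left(-3,1 \right)} \right)},F \right)} - 28751 = \left(93 + 78\right) - 28751 = 171 - 28751 = -28580$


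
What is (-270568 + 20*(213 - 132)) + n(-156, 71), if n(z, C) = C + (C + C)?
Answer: -268735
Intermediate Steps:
n(z, C) = 3*C (n(z, C) = C + 2*C = 3*C)
(-270568 + 20*(213 - 132)) + n(-156, 71) = (-270568 + 20*(213 - 132)) + 3*71 = (-270568 + 20*81) + 213 = (-270568 + 1620) + 213 = -268948 + 213 = -268735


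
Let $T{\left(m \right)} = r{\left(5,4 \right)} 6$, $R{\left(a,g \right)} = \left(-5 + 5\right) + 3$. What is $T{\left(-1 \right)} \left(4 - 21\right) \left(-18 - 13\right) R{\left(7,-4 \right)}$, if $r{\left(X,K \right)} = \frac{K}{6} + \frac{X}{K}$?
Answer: $\frac{36363}{2} \approx 18182.0$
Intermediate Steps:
$R{\left(a,g \right)} = 3$ ($R{\left(a,g \right)} = 0 + 3 = 3$)
$r{\left(X,K \right)} = \frac{K}{6} + \frac{X}{K}$ ($r{\left(X,K \right)} = K \frac{1}{6} + \frac{X}{K} = \frac{K}{6} + \frac{X}{K}$)
$T{\left(m \right)} = \frac{23}{2}$ ($T{\left(m \right)} = \left(\frac{1}{6} \cdot 4 + \frac{5}{4}\right) 6 = \left(\frac{2}{3} + 5 \cdot \frac{1}{4}\right) 6 = \left(\frac{2}{3} + \frac{5}{4}\right) 6 = \frac{23}{12} \cdot 6 = \frac{23}{2}$)
$T{\left(-1 \right)} \left(4 - 21\right) \left(-18 - 13\right) R{\left(7,-4 \right)} = \frac{23 \left(4 - 21\right) \left(-18 - 13\right)}{2} \cdot 3 = \frac{23 \left(\left(-17\right) \left(-31\right)\right)}{2} \cdot 3 = \frac{23}{2} \cdot 527 \cdot 3 = \frac{12121}{2} \cdot 3 = \frac{36363}{2}$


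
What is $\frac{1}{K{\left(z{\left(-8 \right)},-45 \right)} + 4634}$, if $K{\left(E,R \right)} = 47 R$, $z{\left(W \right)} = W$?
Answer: $\frac{1}{2519} \approx 0.00039698$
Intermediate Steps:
$\frac{1}{K{\left(z{\left(-8 \right)},-45 \right)} + 4634} = \frac{1}{47 \left(-45\right) + 4634} = \frac{1}{-2115 + 4634} = \frac{1}{2519}$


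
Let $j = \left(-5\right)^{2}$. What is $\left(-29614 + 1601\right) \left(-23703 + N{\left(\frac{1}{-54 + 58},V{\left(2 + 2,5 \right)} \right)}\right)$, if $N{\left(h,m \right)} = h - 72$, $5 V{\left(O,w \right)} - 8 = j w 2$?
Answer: $\frac{2664008287}{4} \approx 6.66 \cdot 10^{8}$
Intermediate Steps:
$j = 25$
$V{\left(O,w \right)} = \frac{8}{5} + 10 w$ ($V{\left(O,w \right)} = \frac{8}{5} + \frac{25 w 2}{5} = \frac{8}{5} + \frac{50 w}{5} = \frac{8}{5} + 10 w$)
$N{\left(h,m \right)} = -72 + h$
$\left(-29614 + 1601\right) \left(-23703 + N{\left(\frac{1}{-54 + 58},V{\left(2 + 2,5 \right)} \right)}\right) = \left(-29614 + 1601\right) \left(-23703 - \left(72 - \frac{1}{-54 + 58}\right)\right) = - 28013 \left(-23703 - \left(72 - \frac{1}{4}\right)\right) = - 28013 \left(-23703 + \left(-72 + \frac{1}{4}\right)\right) = - 28013 \left(-23703 - \frac{287}{4}\right) = \left(-28013\right) \left(- \frac{95099}{4}\right) = \frac{2664008287}{4}$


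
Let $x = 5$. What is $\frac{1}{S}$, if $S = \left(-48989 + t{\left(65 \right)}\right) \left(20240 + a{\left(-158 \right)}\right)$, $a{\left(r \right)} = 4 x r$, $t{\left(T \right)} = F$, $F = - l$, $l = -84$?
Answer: $- \frac{1}{835297400} \approx -1.1972 \cdot 10^{-9}$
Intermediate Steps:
$F = 84$ ($F = \left(-1\right) \left(-84\right) = 84$)
$t{\left(T \right)} = 84$
$a{\left(r \right)} = 20 r$ ($a{\left(r \right)} = 4 \cdot 5 r = 20 r$)
$S = -835297400$ ($S = \left(-48989 + 84\right) \left(20240 + 20 \left(-158\right)\right) = - 48905 \left(20240 - 3160\right) = \left(-48905\right) 17080 = -835297400$)
$\frac{1}{S} = \frac{1}{-835297400} = - \frac{1}{835297400}$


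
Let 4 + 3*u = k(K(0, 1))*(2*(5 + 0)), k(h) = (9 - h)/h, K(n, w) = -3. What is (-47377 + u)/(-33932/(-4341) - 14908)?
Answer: 205727225/64681696 ≈ 3.1806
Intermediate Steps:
k(h) = (9 - h)/h
u = -44/3 (u = -4/3 + (((9 - 1*(-3))/(-3))*(2*(5 + 0)))/3 = -4/3 + ((-(9 + 3)/3)*(2*5))/3 = -4/3 + (-1/3*12*10)/3 = -4/3 + (-4*10)/3 = -4/3 + (1/3)*(-40) = -4/3 - 40/3 = -44/3 ≈ -14.667)
(-47377 + u)/(-33932/(-4341) - 14908) = (-47377 - 44/3)/(-33932/(-4341) - 14908) = -142175/(3*(-33932*(-1/4341) - 14908)) = -142175/(3*(33932/4341 - 14908)) = -142175/(3*(-64681696/4341)) = -142175/3*(-4341/64681696) = 205727225/64681696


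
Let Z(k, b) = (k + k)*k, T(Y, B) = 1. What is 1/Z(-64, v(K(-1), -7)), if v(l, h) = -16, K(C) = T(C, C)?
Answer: 1/8192 ≈ 0.00012207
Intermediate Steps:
K(C) = 1
Z(k, b) = 2*k² (Z(k, b) = (2*k)*k = 2*k²)
1/Z(-64, v(K(-1), -7)) = 1/(2*(-64)²) = 1/(2*4096) = 1/8192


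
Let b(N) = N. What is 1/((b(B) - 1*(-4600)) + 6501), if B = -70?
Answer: 1/11031 ≈ 9.0654e-5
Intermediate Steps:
1/((b(B) - 1*(-4600)) + 6501) = 1/((-70 - 1*(-4600)) + 6501) = 1/((-70 + 4600) + 6501) = 1/(4530 + 6501) = 1/11031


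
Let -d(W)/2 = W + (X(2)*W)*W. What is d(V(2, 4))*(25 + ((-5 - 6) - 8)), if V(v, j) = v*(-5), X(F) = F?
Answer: -2280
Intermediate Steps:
V(v, j) = -5*v
d(W) = -4*W² - 2*W (d(W) = -2*(W + (2*W)*W) = -2*(W + 2*W²) = -4*W² - 2*W)
d(V(2, 4))*(25 + ((-5 - 6) - 8)) = (-2*(-5*2)*(1 + 2*(-5*2)))*(25 + ((-5 - 6) - 8)) = (-2*(-10)*(1 + 2*(-10)))*(25 + (-11 - 8)) = (-2*(-10)*(1 - 20))*(25 - 19) = -2*(-10)*(-19)*6 = -380*6 = -2280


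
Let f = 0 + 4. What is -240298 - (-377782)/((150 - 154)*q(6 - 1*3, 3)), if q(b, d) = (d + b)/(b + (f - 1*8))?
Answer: -2694685/12 ≈ -2.2456e+5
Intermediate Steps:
f = 4
q(b, d) = (b + d)/(-4 + b) (q(b, d) = (d + b)/(b + (4 - 1*8)) = (b + d)/(b + (4 - 8)) = (b + d)/(b - 4) = (b + d)/(-4 + b))
-240298 - (-377782)/((150 - 154)*q(6 - 1*3, 3)) = -240298 - (-377782)/((150 - 154)*(((6 - 1*3) + 3)/(-4 + (6 - 1*3)))) = -240298 - (-377782)/((-4*((6 - 3) + 3)/(-4 + (6 - 3)))) = -240298 - (-377782)/((-4*(3 + 3)/(-4 + 3))) = -240298 - (-377782)/((-4*6/(-1))) = -240298 - (-377782)/((-(-4)*6)) = -240298 - (-377782)/((-4*(-6))) = -240298 - (-377782)/24 = -240298 - 1*(-188891/12) = -240298 + 188891/12 = -2694685/12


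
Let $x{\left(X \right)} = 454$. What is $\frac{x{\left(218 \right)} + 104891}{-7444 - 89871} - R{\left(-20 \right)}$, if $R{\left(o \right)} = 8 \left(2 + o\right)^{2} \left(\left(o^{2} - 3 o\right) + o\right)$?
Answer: $- \frac{22197183309}{19463} \approx -1.1405 \cdot 10^{6}$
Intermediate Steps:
$R{\left(o \right)} = 8 \left(2 + o\right)^{2} \left(o^{2} - 2 o\right)$
$\frac{x{\left(218 \right)} + 104891}{-7444 - 89871} - R{\left(-20 \right)} = \frac{454 + 104891}{-7444 - 89871} - 8 \left(-20\right) \left(2 - 20\right)^{2} \left(-2 - 20\right) = \frac{105345}{-97315} - 8 \left(-20\right) \left(-18\right)^{2} \left(-22\right) = 105345 \left(- \frac{1}{97315}\right) - 8 \left(-20\right) 324 \left(-22\right) = - \frac{21069}{19463} - 1140480 = - \frac{22197183309}{19463}$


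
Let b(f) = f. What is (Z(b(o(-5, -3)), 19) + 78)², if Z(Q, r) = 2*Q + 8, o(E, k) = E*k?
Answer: 13456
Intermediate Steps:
Z(Q, r) = 8 + 2*Q
(Z(b(o(-5, -3)), 19) + 78)² = ((8 + 2*(-5*(-3))) + 78)² = ((8 + 2*15) + 78)² = ((8 + 30) + 78)² = (38 + 78)² = 116² = 13456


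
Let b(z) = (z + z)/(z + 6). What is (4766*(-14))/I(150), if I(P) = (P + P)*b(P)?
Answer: -216853/1875 ≈ -115.65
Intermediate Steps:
b(z) = 2*z/(6 + z) (b(z) = (2*z)/(6 + z) = 2*z/(6 + z))
I(P) = 4*P²/(6 + P) (I(P) = (P + P)*(2*P/(6 + P)) = (2*P)*(2*P/(6 + P)) = 4*P²/(6 + P))
(4766*(-14))/I(150) = (4766*(-14))/((4*150²/(6 + 150))) = -66724/(4*22500/156) = -66724/(4*22500*(1/156)) = -66724/7500/13 = -66724*13/7500 = -216853/1875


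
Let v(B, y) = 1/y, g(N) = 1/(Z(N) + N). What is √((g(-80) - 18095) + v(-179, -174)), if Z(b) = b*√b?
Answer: √(-3148531/174 + 1/(-80 - 320*I*√5)) ≈ 0.e-6 + 134.52*I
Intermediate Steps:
Z(b) = b^(3/2)
g(N) = 1/(N + N^(3/2)) (g(N) = 1/(N^(3/2) + N) = 1/(N + N^(3/2)))
√((g(-80) - 18095) + v(-179, -174)) = √((1/(-80 + (-80)^(3/2)) - 18095) + 1/(-174)) = √((1/(-80 - 320*I*√5) - 18095) - 1/174) = √((-18095 + 1/(-80 - 320*I*√5)) - 1/174) = √(-3148531/174 + 1/(-80 - 320*I*√5))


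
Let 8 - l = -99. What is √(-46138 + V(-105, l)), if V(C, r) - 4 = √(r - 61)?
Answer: √(-46134 + √46) ≈ 214.77*I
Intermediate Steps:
l = 107 (l = 8 - 1*(-99) = 8 + 99 = 107)
V(C, r) = 4 + √(-61 + r) (V(C, r) = 4 + √(r - 61) = 4 + √(-61 + r))
√(-46138 + V(-105, l)) = √(-46138 + (4 + √(-61 + 107))) = √(-46138 + (4 + √46)) = √(-46134 + √46)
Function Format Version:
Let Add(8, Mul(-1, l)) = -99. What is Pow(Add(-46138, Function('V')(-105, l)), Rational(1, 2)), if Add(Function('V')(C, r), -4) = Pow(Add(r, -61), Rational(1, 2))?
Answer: Pow(Add(-46134, Pow(46, Rational(1, 2))), Rational(1, 2)) ≈ Mul(214.77, I)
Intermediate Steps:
l = 107 (l = Add(8, Mul(-1, -99)) = Add(8, 99) = 107)
Function('V')(C, r) = Add(4, Pow(Add(-61, r), Rational(1, 2))) (Function('V')(C, r) = Add(4, Pow(Add(r, -61), Rational(1, 2))) = Add(4, Pow(Add(-61, r), Rational(1, 2))))
Pow(Add(-46138, Function('V')(-105, l)), Rational(1, 2)) = Pow(Add(-46138, Add(4, Pow(Add(-61, 107), Rational(1, 2)))), Rational(1, 2)) = Pow(Add(-46138, Add(4, Pow(46, Rational(1, 2)))), Rational(1, 2)) = Pow(Add(-46134, Pow(46, Rational(1, 2))), Rational(1, 2))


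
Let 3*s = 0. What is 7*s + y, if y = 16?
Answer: 16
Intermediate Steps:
s = 0 (s = (1/3)*0 = 0)
7*s + y = 7*0 + 16 = 0 + 16 = 16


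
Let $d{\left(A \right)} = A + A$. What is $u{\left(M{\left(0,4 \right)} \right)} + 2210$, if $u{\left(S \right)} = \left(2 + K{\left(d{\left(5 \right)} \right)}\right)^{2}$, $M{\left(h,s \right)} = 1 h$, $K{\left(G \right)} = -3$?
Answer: $2211$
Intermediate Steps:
$d{\left(A \right)} = 2 A$
$M{\left(h,s \right)} = h$
$u{\left(S \right)} = 1$ ($u{\left(S \right)} = \left(2 - 3\right)^{2} = \left(-1\right)^{2} = 1$)
$u{\left(M{\left(0,4 \right)} \right)} + 2210 = 1 + 2210 = 2211$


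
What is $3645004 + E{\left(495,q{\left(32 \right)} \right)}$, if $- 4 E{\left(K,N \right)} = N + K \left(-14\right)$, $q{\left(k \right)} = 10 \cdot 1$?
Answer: $3646734$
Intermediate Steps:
$q{\left(k \right)} = 10$
$E{\left(K,N \right)} = - \frac{N}{4} + \frac{7 K}{2}$ ($E{\left(K,N \right)} = - \frac{N + K \left(-14\right)}{4} = - \frac{N - 14 K}{4} = - \frac{N}{4} + \frac{7 K}{2}$)
$3645004 + E{\left(495,q{\left(32 \right)} \right)} = 3645004 + \left(\left(- \frac{1}{4}\right) 10 + \frac{7}{2} \cdot 495\right) = 3645004 + \left(- \frac{5}{2} + \frac{3465}{2}\right) = 3645004 + 1730 = 3646734$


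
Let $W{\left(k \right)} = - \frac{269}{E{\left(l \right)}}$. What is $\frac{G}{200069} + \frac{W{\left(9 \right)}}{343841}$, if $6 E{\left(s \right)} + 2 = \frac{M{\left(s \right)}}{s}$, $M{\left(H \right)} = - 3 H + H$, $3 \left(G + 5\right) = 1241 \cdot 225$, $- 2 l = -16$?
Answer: $\frac{64164019423}{137583850058} \approx 0.46636$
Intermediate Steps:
$l = 8$ ($l = \left(- \frac{1}{2}\right) \left(-16\right) = 8$)
$G = 93070$ ($G = -5 + \frac{1241 \cdot 225}{3} = -5 + \frac{1}{3} \cdot 279225 = -5 + 93075 = 93070$)
$M{\left(H \right)} = - 2 H$
$E{\left(s \right)} = - \frac{2}{3}$ ($E{\left(s \right)} = - \frac{1}{3} + \frac{- 2 s \frac{1}{s}}{6} = - \frac{1}{3} + \frac{1}{6} \left(-2\right) = - \frac{1}{3} - \frac{1}{3} = - \frac{2}{3}$)
$W{\left(k \right)} = \frac{807}{2}$ ($W{\left(k \right)} = - \frac{269}{- \frac{2}{3}} = \left(-269\right) \left(- \frac{3}{2}\right) = \frac{807}{2}$)
$\frac{G}{200069} + \frac{W{\left(9 \right)}}{343841} = \frac{93070}{200069} + \frac{807}{2 \cdot 343841} = 93070 \cdot \frac{1}{200069} + \frac{807}{2} \cdot \frac{1}{343841} = \frac{93070}{200069} + \frac{807}{687682} = \frac{64164019423}{137583850058}$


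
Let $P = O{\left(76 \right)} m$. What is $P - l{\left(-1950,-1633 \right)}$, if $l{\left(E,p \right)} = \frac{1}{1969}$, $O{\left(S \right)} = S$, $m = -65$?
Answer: $- \frac{9726861}{1969} \approx -4940.0$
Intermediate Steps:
$l{\left(E,p \right)} = \frac{1}{1969}$
$P = -4940$ ($P = 76 \left(-65\right) = -4940$)
$P - l{\left(-1950,-1633 \right)} = -4940 - \frac{1}{1969} = - \frac{9726861}{1969}$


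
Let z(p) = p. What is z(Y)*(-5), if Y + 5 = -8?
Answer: 65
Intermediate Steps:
Y = -13 (Y = -5 - 8 = -13)
z(Y)*(-5) = -13*(-5) = 65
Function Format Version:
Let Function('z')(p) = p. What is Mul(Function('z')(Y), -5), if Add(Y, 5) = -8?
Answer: 65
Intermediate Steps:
Y = -13 (Y = Add(-5, -8) = -13)
Mul(Function('z')(Y), -5) = Mul(-13, -5) = 65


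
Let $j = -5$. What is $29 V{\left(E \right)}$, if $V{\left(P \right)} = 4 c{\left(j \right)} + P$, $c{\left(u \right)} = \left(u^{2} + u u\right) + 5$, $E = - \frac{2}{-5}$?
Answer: $\frac{31958}{5} \approx 6391.6$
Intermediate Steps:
$E = \frac{2}{5}$ ($E = \left(-2\right) \left(- \frac{1}{5}\right) = \frac{2}{5} \approx 0.4$)
$c{\left(u \right)} = 5 + 2 u^{2}$ ($c{\left(u \right)} = \left(u^{2} + u^{2}\right) + 5 = 2 u^{2} + 5 = 5 + 2 u^{2}$)
$V{\left(P \right)} = 220 + P$ ($V{\left(P \right)} = 4 \left(5 + 2 \left(-5\right)^{2}\right) + P = 4 \left(5 + 2 \cdot 25\right) + P = 4 \left(5 + 50\right) + P = 4 \cdot 55 + P = 220 + P$)
$29 V{\left(E \right)} = 29 \left(220 + \frac{2}{5}\right) = 29 \cdot \frac{1102}{5} = \frac{31958}{5}$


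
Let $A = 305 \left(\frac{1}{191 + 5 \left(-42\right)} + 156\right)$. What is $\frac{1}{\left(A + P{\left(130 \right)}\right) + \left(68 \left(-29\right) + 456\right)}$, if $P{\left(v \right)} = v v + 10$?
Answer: $\frac{19}{1196201} \approx 1.5884 \cdot 10^{-5}$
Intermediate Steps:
$A = \frac{903715}{19}$ ($A = 305 \left(\frac{1}{191 - 210} + 156\right) = 305 \left(\frac{1}{-19} + 156\right) = 305 \left(- \frac{1}{19} + 156\right) = 305 \cdot \frac{2963}{19} = \frac{903715}{19} \approx 47564.0$)
$P{\left(v \right)} = 10 + v^{2}$ ($P{\left(v \right)} = v^{2} + 10 = 10 + v^{2}$)
$\frac{1}{\left(A + P{\left(130 \right)}\right) + \left(68 \left(-29\right) + 456\right)} = \frac{1}{\left(\frac{903715}{19} + \left(10 + 130^{2}\right)\right) + \left(68 \left(-29\right) + 456\right)} = \frac{1}{\left(\frac{903715}{19} + \left(10 + 16900\right)\right) + \left(-1972 + 456\right)} = \frac{1}{\left(\frac{903715}{19} + 16910\right) - 1516} = \frac{1}{\frac{1225005}{19} - 1516} = \frac{1}{\frac{1196201}{19}} = \frac{19}{1196201}$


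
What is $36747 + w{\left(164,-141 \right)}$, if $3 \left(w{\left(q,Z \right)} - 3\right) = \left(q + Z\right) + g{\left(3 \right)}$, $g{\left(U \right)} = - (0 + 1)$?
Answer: $\frac{110272}{3} \approx 36757.0$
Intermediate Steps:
$g{\left(U \right)} = -1$ ($g{\left(U \right)} = \left(-1\right) 1 = -1$)
$w{\left(q,Z \right)} = \frac{8}{3} + \frac{Z}{3} + \frac{q}{3}$ ($w{\left(q,Z \right)} = 3 + \frac{\left(q + Z\right) - 1}{3} = 3 + \frac{\left(Z + q\right) - 1}{3} = 3 + \frac{-1 + Z + q}{3} = 3 + \left(- \frac{1}{3} + \frac{Z}{3} + \frac{q}{3}\right) = \frac{8}{3} + \frac{Z}{3} + \frac{q}{3}$)
$36747 + w{\left(164,-141 \right)} = 36747 + \left(\frac{8}{3} + \frac{1}{3} \left(-141\right) + \frac{1}{3} \cdot 164\right) = 36747 + \left(\frac{8}{3} - 47 + \frac{164}{3}\right) = 36747 + \frac{31}{3} = \frac{110272}{3}$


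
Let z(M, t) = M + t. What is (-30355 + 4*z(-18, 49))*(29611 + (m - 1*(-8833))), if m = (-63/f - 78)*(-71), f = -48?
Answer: -21228843051/16 ≈ -1.3268e+9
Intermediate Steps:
m = 87117/16 (m = (-63/(-48) - 78)*(-71) = (-63*(-1/48) - 78)*(-71) = (21/16 - 78)*(-71) = -1227/16*(-71) = 87117/16 ≈ 5444.8)
(-30355 + 4*z(-18, 49))*(29611 + (m - 1*(-8833))) = (-30355 + 4*(-18 + 49))*(29611 + (87117/16 - 1*(-8833))) = (-30355 + 4*31)*(29611 + (87117/16 + 8833)) = (-30355 + 124)*(29611 + 228445/16) = -30231*702221/16 = -21228843051/16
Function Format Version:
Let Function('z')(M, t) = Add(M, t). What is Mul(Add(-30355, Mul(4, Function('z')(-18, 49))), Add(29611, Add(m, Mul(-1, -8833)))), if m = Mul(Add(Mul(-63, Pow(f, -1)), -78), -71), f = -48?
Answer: Rational(-21228843051, 16) ≈ -1.3268e+9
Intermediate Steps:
m = Rational(87117, 16) (m = Mul(Add(Mul(-63, Pow(-48, -1)), -78), -71) = Mul(Add(Mul(-63, Rational(-1, 48)), -78), -71) = Mul(Add(Rational(21, 16), -78), -71) = Mul(Rational(-1227, 16), -71) = Rational(87117, 16) ≈ 5444.8)
Mul(Add(-30355, Mul(4, Function('z')(-18, 49))), Add(29611, Add(m, Mul(-1, -8833)))) = Mul(Add(-30355, Mul(4, Add(-18, 49))), Add(29611, Add(Rational(87117, 16), Mul(-1, -8833)))) = Mul(Add(-30355, Mul(4, 31)), Add(29611, Add(Rational(87117, 16), 8833))) = Mul(Add(-30355, 124), Add(29611, Rational(228445, 16))) = Mul(-30231, Rational(702221, 16)) = Rational(-21228843051, 16)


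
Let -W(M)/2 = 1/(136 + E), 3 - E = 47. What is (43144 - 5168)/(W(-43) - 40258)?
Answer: -1746896/1851869 ≈ -0.94332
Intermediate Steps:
E = -44 (E = 3 - 1*47 = 3 - 47 = -44)
W(M) = -1/46 (W(M) = -2/(136 - 44) = -2/92 = -2*1/92 = -1/46)
(43144 - 5168)/(W(-43) - 40258) = (43144 - 5168)/(-1/46 - 40258) = 37976/(-1851869/46) = 37976*(-46/1851869) = -1746896/1851869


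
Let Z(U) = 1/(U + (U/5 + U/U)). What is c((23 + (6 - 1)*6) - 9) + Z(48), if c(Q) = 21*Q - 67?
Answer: 251106/293 ≈ 857.02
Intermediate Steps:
c(Q) = -67 + 21*Q
Z(U) = 1/(1 + 6*U/5) (Z(U) = 1/(U + (U*(⅕) + 1)) = 1/(U + (U/5 + 1)) = 1/(U + (1 + U/5)) = 1/(1 + 6*U/5))
c((23 + (6 - 1)*6) - 9) + Z(48) = (-67 + 21*((23 + (6 - 1)*6) - 9)) + 5/(5 + 6*48) = (-67 + 21*((23 + 5*6) - 9)) + 5/(5 + 288) = (-67 + 21*((23 + 30) - 9)) + 5/293 = (-67 + 21*(53 - 9)) + 5*(1/293) = (-67 + 21*44) + 5/293 = (-67 + 924) + 5/293 = 857 + 5/293 = 251106/293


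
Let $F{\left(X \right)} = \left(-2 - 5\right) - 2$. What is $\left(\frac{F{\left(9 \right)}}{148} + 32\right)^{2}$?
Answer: $\frac{22344529}{21904} \approx 1020.1$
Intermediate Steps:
$F{\left(X \right)} = -9$ ($F{\left(X \right)} = -7 - 2 = -9$)
$\left(\frac{F{\left(9 \right)}}{148} + 32\right)^{2} = \left(- \frac{9}{148} + 32\right)^{2} = \left(\frac{4727}{148}\right)^{2} = \frac{22344529}{21904}$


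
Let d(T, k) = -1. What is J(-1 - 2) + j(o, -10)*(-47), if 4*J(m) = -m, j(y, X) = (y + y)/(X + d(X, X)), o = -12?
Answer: -4479/44 ≈ -101.80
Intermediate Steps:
j(y, X) = 2*y/(-1 + X) (j(y, X) = (y + y)/(X - 1) = (2*y)/(-1 + X) = 2*y/(-1 + X))
J(m) = -m/4 (J(m) = (-m)/4 = -m/4)
J(-1 - 2) + j(o, -10)*(-47) = -(-1 - 2)/4 + (2*(-12)/(-1 - 10))*(-47) = -¼*(-3) + (2*(-12)/(-11))*(-47) = ¾ + (2*(-12)*(-1/11))*(-47) = ¾ + (24/11)*(-47) = ¾ - 1128/11 = -4479/44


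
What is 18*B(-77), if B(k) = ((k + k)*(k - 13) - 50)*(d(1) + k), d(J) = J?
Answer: -18892080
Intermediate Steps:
B(k) = (1 + k)*(-50 + 2*k*(-13 + k)) (B(k) = ((k + k)*(k - 13) - 50)*(1 + k) = ((2*k)*(-13 + k) - 50)*(1 + k) = (2*k*(-13 + k) - 50)*(1 + k) = (-50 + 2*k*(-13 + k))*(1 + k) = (1 + k)*(-50 + 2*k*(-13 + k)))
18*B(-77) = 18*(-50 - 76*(-77) - 24*(-77)**2 + 2*(-77)**3) = 18*(-50 + 5852 - 24*5929 + 2*(-456533)) = 18*(-50 + 5852 - 142296 - 913066) = 18*(-1049560) = -18892080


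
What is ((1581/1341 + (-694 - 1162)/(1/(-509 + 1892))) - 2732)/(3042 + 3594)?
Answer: -1148601733/2966292 ≈ -387.22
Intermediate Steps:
((1581/1341 + (-694 - 1162)/(1/(-509 + 1892))) - 2732)/(3042 + 3594) = ((1581*(1/1341) - 1856/(1/1383)) - 2732)/6636 = ((527/447 - 1856/1/1383) - 2732)*(1/6636) = ((527/447 - 1856*1383) - 2732)*(1/6636) = ((527/447 - 2566848) - 2732)*(1/6636) = (-1147380529/447 - 2732)*(1/6636) = -1148601733/447*1/6636 = -1148601733/2966292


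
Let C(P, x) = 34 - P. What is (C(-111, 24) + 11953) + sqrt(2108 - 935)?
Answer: 12098 + sqrt(1173) ≈ 12132.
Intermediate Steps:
(C(-111, 24) + 11953) + sqrt(2108 - 935) = ((34 - 1*(-111)) + 11953) + sqrt(2108 - 935) = ((34 + 111) + 11953) + sqrt(1173) = (145 + 11953) + sqrt(1173) = 12098 + sqrt(1173)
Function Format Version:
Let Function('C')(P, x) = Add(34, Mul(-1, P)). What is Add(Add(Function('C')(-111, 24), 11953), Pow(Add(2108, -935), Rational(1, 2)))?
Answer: Add(12098, Pow(1173, Rational(1, 2))) ≈ 12132.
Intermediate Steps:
Add(Add(Function('C')(-111, 24), 11953), Pow(Add(2108, -935), Rational(1, 2))) = Add(Add(Add(34, Mul(-1, -111)), 11953), Pow(Add(2108, -935), Rational(1, 2))) = Add(Add(Add(34, 111), 11953), Pow(1173, Rational(1, 2))) = Add(Add(145, 11953), Pow(1173, Rational(1, 2))) = Add(12098, Pow(1173, Rational(1, 2)))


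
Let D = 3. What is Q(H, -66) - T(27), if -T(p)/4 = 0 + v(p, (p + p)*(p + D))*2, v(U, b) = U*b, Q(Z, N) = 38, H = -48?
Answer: 349958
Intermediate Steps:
T(p) = -16*p²*(3 + p) (T(p) = -4*(0 + (p*((p + p)*(p + 3)))*2) = -4*(0 + (p*((2*p)*(3 + p)))*2) = -4*(0 + (p*(2*p*(3 + p)))*2) = -4*(0 + (2*p²*(3 + p))*2) = -4*(0 + 4*p²*(3 + p)) = -16*p²*(3 + p))
Q(H, -66) - T(27) = 38 - 16*27²*(-3 - 1*27) = 38 - 16*729*(-3 - 27) = 38 - 16*729*(-30) = 38 - 1*(-349920) = 38 + 349920 = 349958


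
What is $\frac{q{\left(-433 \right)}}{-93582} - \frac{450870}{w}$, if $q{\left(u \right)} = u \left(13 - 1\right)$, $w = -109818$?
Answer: $\frac{395962321}{95157297} \approx 4.1611$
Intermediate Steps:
$q{\left(u \right)} = 12 u$ ($q{\left(u \right)} = u 12 = 12 u$)
$\frac{q{\left(-433 \right)}}{-93582} - \frac{450870}{w} = \frac{12 \left(-433\right)}{-93582} - \frac{450870}{-109818} = \left(-5196\right) \left(- \frac{1}{93582}\right) - - \frac{75145}{18303} = \frac{866}{15597} + \frac{75145}{18303} = \frac{395962321}{95157297}$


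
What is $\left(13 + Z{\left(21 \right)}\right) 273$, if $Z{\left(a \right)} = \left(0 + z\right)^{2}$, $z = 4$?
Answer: $7917$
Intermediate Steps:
$Z{\left(a \right)} = 16$ ($Z{\left(a \right)} = \left(0 + 4\right)^{2} = 4^{2} = 16$)
$\left(13 + Z{\left(21 \right)}\right) 273 = \left(13 + 16\right) 273 = 29 \cdot 273 = 7917$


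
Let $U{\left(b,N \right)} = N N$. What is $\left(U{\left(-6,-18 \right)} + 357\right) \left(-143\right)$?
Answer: $-97383$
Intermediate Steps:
$U{\left(b,N \right)} = N^{2}$
$\left(U{\left(-6,-18 \right)} + 357\right) \left(-143\right) = \left(\left(-18\right)^{2} + 357\right) \left(-143\right) = \left(324 + 357\right) \left(-143\right) = 681 \left(-143\right) = -97383$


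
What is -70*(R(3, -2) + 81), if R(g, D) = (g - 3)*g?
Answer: -5670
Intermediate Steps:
R(g, D) = g*(-3 + g) (R(g, D) = (-3 + g)*g = g*(-3 + g))
-70*(R(3, -2) + 81) = -70*(3*(-3 + 3) + 81) = -70*(3*0 + 81) = -70*(0 + 81) = -70*81 = -5670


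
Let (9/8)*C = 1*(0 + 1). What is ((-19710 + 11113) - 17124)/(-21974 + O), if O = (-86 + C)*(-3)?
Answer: 77163/65156 ≈ 1.1843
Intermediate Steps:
C = 8/9 (C = 8*(1*(0 + 1))/9 = 8*(1*1)/9 = (8/9)*1 = 8/9 ≈ 0.88889)
O = 766/3 (O = (-86 + 8/9)*(-3) = -766/9*(-3) = 766/3 ≈ 255.33)
((-19710 + 11113) - 17124)/(-21974 + O) = ((-19710 + 11113) - 17124)/(-21974 + 766/3) = (-8597 - 17124)/(-65156/3) = -25721*(-3/65156) = 77163/65156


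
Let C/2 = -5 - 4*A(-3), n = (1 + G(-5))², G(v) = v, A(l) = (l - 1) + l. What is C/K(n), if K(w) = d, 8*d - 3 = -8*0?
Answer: 368/3 ≈ 122.67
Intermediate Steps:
A(l) = -1 + 2*l (A(l) = (-1 + l) + l = -1 + 2*l)
d = 3/8 (d = 3/8 + (-8*0)/8 = 3/8 + (⅛)*0 = 3/8 + 0 = 3/8 ≈ 0.37500)
n = 16 (n = (1 - 5)² = (-4)² = 16)
C = 46 (C = 2*(-5 - 4*(-1 + 2*(-3))) = 2*(-5 - 4*(-1 - 6)) = 2*(-5 - 4*(-7)) = 2*(-5 + 28) = 2*23 = 46)
K(w) = 3/8
C/K(n) = 46/(3/8) = 46*(8/3) = 368/3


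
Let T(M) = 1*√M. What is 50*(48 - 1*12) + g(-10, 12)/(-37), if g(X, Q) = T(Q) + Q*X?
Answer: 66720/37 - 2*√3/37 ≈ 1803.2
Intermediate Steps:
T(M) = √M
g(X, Q) = √Q + Q*X
50*(48 - 1*12) + g(-10, 12)/(-37) = 50*(48 - 1*12) + (√12 + 12*(-10))/(-37) = 50*(48 - 12) + (2*√3 - 120)*(-1/37) = 50*36 + (-120 + 2*√3)*(-1/37) = 1800 + (120/37 - 2*√3/37) = 66720/37 - 2*√3/37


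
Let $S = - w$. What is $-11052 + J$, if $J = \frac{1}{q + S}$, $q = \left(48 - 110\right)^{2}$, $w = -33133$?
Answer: $- \frac{408669803}{36977} \approx -11052.0$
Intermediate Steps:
$q = 3844$ ($q = \left(-62\right)^{2} = 3844$)
$S = 33133$ ($S = \left(-1\right) \left(-33133\right) = 33133$)
$J = \frac{1}{36977}$ ($J = \frac{1}{3844 + 33133} = \frac{1}{36977} \approx 2.7044 \cdot 10^{-5}$)
$-11052 + J = -11052 + \frac{1}{36977} = - \frac{408669803}{36977}$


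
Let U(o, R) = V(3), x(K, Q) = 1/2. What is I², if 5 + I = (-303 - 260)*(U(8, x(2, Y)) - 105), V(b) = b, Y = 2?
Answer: 3297171241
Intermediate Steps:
x(K, Q) = ½
U(o, R) = 3
I = 57421 (I = -5 + (-303 - 260)*(3 - 105) = -5 - 563*(-102) = -5 + 57426 = 57421)
I² = 57421² = 3297171241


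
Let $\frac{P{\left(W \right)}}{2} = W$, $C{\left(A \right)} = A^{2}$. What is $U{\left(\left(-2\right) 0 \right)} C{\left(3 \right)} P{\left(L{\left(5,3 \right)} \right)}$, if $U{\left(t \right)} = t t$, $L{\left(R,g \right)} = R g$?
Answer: $0$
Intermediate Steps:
$U{\left(t \right)} = t^{2}$
$P{\left(W \right)} = 2 W$
$U{\left(\left(-2\right) 0 \right)} C{\left(3 \right)} P{\left(L{\left(5,3 \right)} \right)} = \left(\left(-2\right) 0\right)^{2} \cdot 3^{2} \cdot 2 \cdot 5 \cdot 3 = 0^{2} \cdot 9 \cdot 2 \cdot 15 = 0 \cdot 9 \cdot 30 = 0 \cdot 30 = 0$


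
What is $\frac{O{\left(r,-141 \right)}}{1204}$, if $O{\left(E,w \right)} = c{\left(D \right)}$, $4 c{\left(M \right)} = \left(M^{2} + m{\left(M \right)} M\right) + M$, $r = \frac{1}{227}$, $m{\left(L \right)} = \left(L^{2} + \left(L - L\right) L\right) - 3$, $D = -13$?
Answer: $- \frac{143}{344} \approx -0.4157$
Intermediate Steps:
$m{\left(L \right)} = -3 + L^{2}$ ($m{\left(L \right)} = \left(L^{2} + 0 L\right) - 3 = \left(L^{2} + 0\right) - 3 = L^{2} - 3 = -3 + L^{2}$)
$r = \frac{1}{227} \approx 0.0044053$
$c{\left(M \right)} = \frac{M}{4} + \frac{M^{2}}{4} + \frac{M \left(-3 + M^{2}\right)}{4}$ ($c{\left(M \right)} = \frac{\left(M^{2} + \left(-3 + M^{2}\right) M\right) + M}{4} = \frac{\left(M^{2} + M \left(-3 + M^{2}\right)\right) + M}{4} = \frac{M + M^{2} + M \left(-3 + M^{2}\right)}{4} = \frac{M}{4} + \frac{M^{2}}{4} + \frac{M \left(-3 + M^{2}\right)}{4}$)
$O{\left(E,w \right)} = - \frac{1001}{2}$ ($O{\left(E,w \right)} = \frac{1}{4} \left(-13\right) \left(-2 - 13 + \left(-13\right)^{2}\right) = \frac{1}{4} \left(-13\right) \left(-2 - 13 + 169\right) = \frac{1}{4} \left(-13\right) 154 = - \frac{1001}{2}$)
$\frac{O{\left(r,-141 \right)}}{1204} = - \frac{1001}{2 \cdot 1204} = \left(- \frac{1001}{2}\right) \frac{1}{1204} = - \frac{143}{344}$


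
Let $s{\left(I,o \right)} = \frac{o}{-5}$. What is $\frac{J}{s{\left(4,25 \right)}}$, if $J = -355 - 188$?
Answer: $\frac{543}{5} \approx 108.6$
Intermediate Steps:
$s{\left(I,o \right)} = - \frac{o}{5}$ ($s{\left(I,o \right)} = o \left(- \frac{1}{5}\right) = - \frac{o}{5}$)
$J = -543$
$\frac{J}{s{\left(4,25 \right)}} = - \frac{543}{\left(- \frac{1}{5}\right) 25} = - \frac{543}{-5} = \left(-543\right) \left(- \frac{1}{5}\right) = \frac{543}{5}$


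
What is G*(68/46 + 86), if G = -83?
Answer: -166996/23 ≈ -7260.7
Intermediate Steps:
G*(68/46 + 86) = -83*(68/46 + 86) = -83*(68*(1/46) + 86) = -83*(34/23 + 86) = -83*2012/23 = -166996/23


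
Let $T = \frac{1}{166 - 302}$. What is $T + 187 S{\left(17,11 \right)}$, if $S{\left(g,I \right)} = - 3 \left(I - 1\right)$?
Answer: $- \frac{762961}{136} \approx -5610.0$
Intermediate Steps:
$S{\left(g,I \right)} = 3 - 3 I$ ($S{\left(g,I \right)} = - 3 \left(-1 + I\right) = 3 - 3 I$)
$T = - \frac{1}{136}$ ($T = \frac{1}{-136} = - \frac{1}{136} \approx -0.0073529$)
$T + 187 S{\left(17,11 \right)} = - \frac{1}{136} + 187 \left(3 - 33\right) = - \frac{1}{136} + 187 \left(-30\right) = - \frac{1}{136} - 5610 = - \frac{762961}{136}$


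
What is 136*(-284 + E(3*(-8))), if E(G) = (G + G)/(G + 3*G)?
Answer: -38556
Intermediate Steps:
E(G) = ½ (E(G) = (2*G)/((4*G)) = (2*G)*(1/(4*G)) = ½)
136*(-284 + E(3*(-8))) = 136*(-284 + ½) = 136*(-567/2) = -38556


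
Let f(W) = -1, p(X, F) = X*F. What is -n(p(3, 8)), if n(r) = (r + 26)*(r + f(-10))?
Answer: -1150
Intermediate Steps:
p(X, F) = F*X
n(r) = (-1 + r)*(26 + r) (n(r) = (r + 26)*(r - 1) = (26 + r)*(-1 + r) = (-1 + r)*(26 + r))
-n(p(3, 8)) = -(-26 + (8*3)² + 25*(8*3)) = -(-26 + 24² + 25*24) = -(-26 + 576 + 600) = -1*1150 = -1150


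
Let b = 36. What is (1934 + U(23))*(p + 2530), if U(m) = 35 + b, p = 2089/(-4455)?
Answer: 4518893461/891 ≈ 5.0717e+6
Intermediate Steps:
p = -2089/4455 (p = 2089*(-1/4455) = -2089/4455 ≈ -0.46891)
U(m) = 71 (U(m) = 35 + 36 = 71)
(1934 + U(23))*(p + 2530) = (1934 + 71)*(-2089/4455 + 2530) = 2005*(11269061/4455) = 4518893461/891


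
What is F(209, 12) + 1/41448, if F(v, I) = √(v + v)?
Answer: 1/41448 + √418 ≈ 20.445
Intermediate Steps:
F(v, I) = √2*√v (F(v, I) = √(2*v) = √2*√v)
F(209, 12) + 1/41448 = √2*√209 + 1/41448 = √418 + 1/41448 = 1/41448 + √418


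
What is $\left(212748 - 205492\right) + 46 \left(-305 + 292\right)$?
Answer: $6658$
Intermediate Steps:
$\left(212748 - 205492\right) + 46 \left(-305 + 292\right) = 7256 + 46 \left(-13\right) = 7256 - 598 = 6658$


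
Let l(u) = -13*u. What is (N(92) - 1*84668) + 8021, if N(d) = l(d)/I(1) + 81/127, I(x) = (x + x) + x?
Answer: -29354156/381 ≈ -77045.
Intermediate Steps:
I(x) = 3*x (I(x) = 2*x + x = 3*x)
N(d) = 81/127 - 13*d/3 (N(d) = (-13*d)/((3*1)) + 81/127 = -13*d/3 + 81*(1/127) = -13*d*(1/3) + 81/127 = -13*d/3 + 81/127 = 81/127 - 13*d/3)
(N(92) - 1*84668) + 8021 = ((81/127 - 13/3*92) - 1*84668) + 8021 = ((81/127 - 1196/3) - 84668) + 8021 = (-151649/381 - 84668) + 8021 = -32410157/381 + 8021 = -29354156/381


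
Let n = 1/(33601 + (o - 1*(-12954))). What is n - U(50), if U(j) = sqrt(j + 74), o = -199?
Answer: 1/46356 - 2*sqrt(31) ≈ -11.136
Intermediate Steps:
U(j) = sqrt(74 + j)
n = 1/46356 (n = 1/(33601 + (-199 - 1*(-12954))) = 1/(33601 + (-199 + 12954)) = 1/(33601 + 12755) = 1/46356 ≈ 2.1572e-5)
n - U(50) = 1/46356 - sqrt(74 + 50) = 1/46356 - sqrt(124) = 1/46356 - 2*sqrt(31)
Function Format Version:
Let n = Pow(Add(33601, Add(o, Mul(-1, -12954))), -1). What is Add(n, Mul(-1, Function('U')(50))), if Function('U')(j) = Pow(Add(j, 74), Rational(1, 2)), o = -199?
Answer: Add(Rational(1, 46356), Mul(-2, Pow(31, Rational(1, 2)))) ≈ -11.136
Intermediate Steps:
Function('U')(j) = Pow(Add(74, j), Rational(1, 2))
n = Rational(1, 46356) (n = Pow(Add(33601, Add(-199, Mul(-1, -12954))), -1) = Pow(Add(33601, Add(-199, 12954)), -1) = Pow(Add(33601, 12755), -1) = Pow(46356, -1) = Rational(1, 46356) ≈ 2.1572e-5)
Add(n, Mul(-1, Function('U')(50))) = Add(Rational(1, 46356), Mul(-1, Pow(Add(74, 50), Rational(1, 2)))) = Add(Rational(1, 46356), Mul(-1, Pow(124, Rational(1, 2)))) = Add(Rational(1, 46356), Mul(-1, Mul(2, Pow(31, Rational(1, 2))))) = Add(Rational(1, 46356), Mul(-2, Pow(31, Rational(1, 2))))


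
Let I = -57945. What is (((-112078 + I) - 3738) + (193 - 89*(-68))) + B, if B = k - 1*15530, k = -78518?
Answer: -261564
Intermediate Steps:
B = -94048 (B = -78518 - 1*15530 = -78518 - 15530 = -94048)
(((-112078 + I) - 3738) + (193 - 89*(-68))) + B = (((-112078 - 57945) - 3738) + (193 - 89*(-68))) - 94048 = ((-170023 - 3738) + (193 + 6052)) - 94048 = (-173761 + 6245) - 94048 = -167516 - 94048 = -261564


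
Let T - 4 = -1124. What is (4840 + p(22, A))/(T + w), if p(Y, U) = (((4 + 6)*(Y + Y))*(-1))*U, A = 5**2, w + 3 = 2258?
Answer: -1232/227 ≈ -5.4273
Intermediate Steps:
T = -1120 (T = 4 - 1124 = -1120)
w = 2255 (w = -3 + 2258 = 2255)
A = 25
p(Y, U) = -20*U*Y (p(Y, U) = ((10*(2*Y))*(-1))*U = ((20*Y)*(-1))*U = (-20*Y)*U = -20*U*Y)
(4840 + p(22, A))/(T + w) = (4840 - 20*25*22)/(-1120 + 2255) = (4840 - 11000)/1135 = -6160*1/1135 = -1232/227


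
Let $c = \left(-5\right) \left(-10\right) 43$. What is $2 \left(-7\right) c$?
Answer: $-30100$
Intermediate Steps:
$c = 2150$ ($c = 50 \cdot 43 = 2150$)
$2 \left(-7\right) c = 2 \left(-7\right) 2150 = \left(-14\right) 2150 = -30100$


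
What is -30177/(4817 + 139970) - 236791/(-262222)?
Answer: 26371185223/37966336714 ≈ 0.69459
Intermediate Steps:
-30177/(4817 + 139970) - 236791/(-262222) = -30177/144787 - 236791*(-1/262222) = -30177*1/144787 + 236791/262222 = -30177/144787 + 236791/262222 = 26371185223/37966336714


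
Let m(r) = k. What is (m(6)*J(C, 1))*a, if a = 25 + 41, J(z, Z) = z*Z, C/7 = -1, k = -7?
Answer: 3234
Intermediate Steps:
m(r) = -7
C = -7 (C = 7*(-1) = -7)
J(z, Z) = Z*z
a = 66
(m(6)*J(C, 1))*a = -7*(-7)*66 = 49*66 = 3234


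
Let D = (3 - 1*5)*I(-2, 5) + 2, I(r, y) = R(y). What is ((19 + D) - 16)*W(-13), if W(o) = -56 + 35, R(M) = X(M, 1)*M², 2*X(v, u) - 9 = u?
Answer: 5145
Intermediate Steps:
X(v, u) = 9/2 + u/2
R(M) = 5*M² (R(M) = (9/2 + (½)*1)*M² = (9/2 + ½)*M² = 5*M²)
I(r, y) = 5*y²
W(o) = -21
D = -248 (D = (3 - 1*5)*(5*5²) + 2 = (3 - 5)*(5*25) + 2 = -2*125 + 2 = -250 + 2 = -248)
((19 + D) - 16)*W(-13) = ((19 - 248) - 16)*(-21) = (-229 - 16)*(-21) = -245*(-21) = 5145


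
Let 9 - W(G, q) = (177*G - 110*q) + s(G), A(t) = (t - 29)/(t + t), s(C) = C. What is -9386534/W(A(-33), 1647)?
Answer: -309755622/5973389 ≈ -51.856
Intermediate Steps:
A(t) = (-29 + t)/(2*t) (A(t) = (-29 + t)/((2*t)) = (-29 + t)*(1/(2*t)) = (-29 + t)/(2*t))
W(G, q) = 9 - 178*G + 110*q (W(G, q) = 9 - ((177*G - 110*q) + G) = 9 - ((-110*q + 177*G) + G) = 9 - (-110*q + 178*G) = 9 + (-178*G + 110*q) = 9 - 178*G + 110*q)
-9386534/W(A(-33), 1647) = -9386534/(9 - 89*(-29 - 33)/(-33) + 110*1647) = -9386534/(9 - 89*(-1)*(-62)/33 + 181170) = -9386534/(9 - 178*31/33 + 181170) = -9386534/(9 - 5518/33 + 181170) = -9386534/5973389/33 = -9386534*33/5973389 = -309755622/5973389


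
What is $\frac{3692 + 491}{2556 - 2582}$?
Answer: $- \frac{4183}{26} \approx -160.88$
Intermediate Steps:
$\frac{3692 + 491}{2556 - 2582} = \frac{4183}{-26} = 4183 \left(- \frac{1}{26}\right) = - \frac{4183}{26}$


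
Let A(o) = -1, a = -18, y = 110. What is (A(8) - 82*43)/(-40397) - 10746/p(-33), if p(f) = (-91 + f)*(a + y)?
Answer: 237171089/230424488 ≈ 1.0293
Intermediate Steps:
p(f) = -8372 + 92*f (p(f) = (-91 + f)*(-18 + 110) = (-91 + f)*92 = -8372 + 92*f)
(A(8) - 82*43)/(-40397) - 10746/p(-33) = (-1 - 82*43)/(-40397) - 10746/(-8372 + 92*(-33)) = (-1 - 3526)*(-1/40397) - 10746/(-8372 - 3036) = -3527*(-1/40397) - 10746/(-11408) = 3527/40397 - 10746*(-1/11408) = 3527/40397 + 5373/5704 = 237171089/230424488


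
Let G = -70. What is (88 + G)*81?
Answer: 1458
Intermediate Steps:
(88 + G)*81 = (88 - 70)*81 = 18*81 = 1458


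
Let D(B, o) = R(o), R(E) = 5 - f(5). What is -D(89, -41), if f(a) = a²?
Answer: 20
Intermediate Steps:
R(E) = -20 (R(E) = 5 - 1*5² = 5 - 1*25 = 5 - 25 = -20)
D(B, o) = -20
-D(89, -41) = -1*(-20) = 20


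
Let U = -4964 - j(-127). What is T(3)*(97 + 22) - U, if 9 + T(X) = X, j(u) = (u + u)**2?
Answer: 68766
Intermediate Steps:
j(u) = 4*u**2 (j(u) = (2*u)**2 = 4*u**2)
T(X) = -9 + X
U = -69480 (U = -4964 - 4*(-127)**2 = -4964 - 4*16129 = -4964 - 1*64516 = -4964 - 64516 = -69480)
T(3)*(97 + 22) - U = (-9 + 3)*(97 + 22) - 1*(-69480) = -6*119 + 69480 = -714 + 69480 = 68766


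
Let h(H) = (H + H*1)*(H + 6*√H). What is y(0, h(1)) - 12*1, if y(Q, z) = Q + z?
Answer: 2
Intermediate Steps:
h(H) = 2*H*(H + 6*√H) (h(H) = (H + H)*(H + 6*√H) = (2*H)*(H + 6*√H) = 2*H*(H + 6*√H))
y(0, h(1)) - 12*1 = (0 + (2*1² + 12*1^(3/2))) - 12*1 = (0 + (2*1 + 12*1)) - 12 = (0 + (2 + 12)) - 12 = (0 + 14) - 12 = 14 - 12 = 2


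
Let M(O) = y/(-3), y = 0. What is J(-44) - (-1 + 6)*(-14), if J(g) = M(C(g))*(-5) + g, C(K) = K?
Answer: 26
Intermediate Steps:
M(O) = 0 (M(O) = 0/(-3) = 0*(-1/3) = 0)
J(g) = g (J(g) = 0*(-5) + g = 0 + g = g)
J(-44) - (-1 + 6)*(-14) = -44 - (-1 + 6)*(-14) = -44 - 5*(-14) = -44 - 1*(-70) = -44 + 70 = 26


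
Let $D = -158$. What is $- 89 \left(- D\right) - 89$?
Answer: $-14151$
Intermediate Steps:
$- 89 \left(- D\right) - 89 = - 89 \left(\left(-1\right) \left(-158\right)\right) - 89 = \left(-89\right) 158 - 89 = -14062 - 89 = -14151$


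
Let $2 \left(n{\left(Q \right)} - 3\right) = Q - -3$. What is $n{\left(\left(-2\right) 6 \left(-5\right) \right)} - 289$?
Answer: $- \frac{509}{2} \approx -254.5$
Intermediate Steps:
$n{\left(Q \right)} = \frac{9}{2} + \frac{Q}{2}$ ($n{\left(Q \right)} = 3 + \frac{Q - -3}{2} = 3 + \frac{Q + 3}{2} = 3 + \frac{3 + Q}{2} = 3 + \left(\frac{3}{2} + \frac{Q}{2}\right) = \frac{9}{2} + \frac{Q}{2}$)
$n{\left(\left(-2\right) 6 \left(-5\right) \right)} - 289 = \left(\frac{9}{2} + \frac{\left(-2\right) 6 \left(-5\right)}{2}\right) - 289 = \left(\frac{9}{2} + \frac{\left(-12\right) \left(-5\right)}{2}\right) - 289 = \left(\frac{9}{2} + \frac{1}{2} \cdot 60\right) - 289 = \left(\frac{9}{2} + 30\right) - 289 = \frac{69}{2} - 289 = - \frac{509}{2}$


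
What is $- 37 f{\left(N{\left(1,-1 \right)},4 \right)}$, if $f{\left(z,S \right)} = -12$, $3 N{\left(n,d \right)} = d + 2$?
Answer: $444$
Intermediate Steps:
$N{\left(n,d \right)} = \frac{2}{3} + \frac{d}{3}$ ($N{\left(n,d \right)} = \frac{d + 2}{3} = \frac{2 + d}{3} = \frac{2}{3} + \frac{d}{3}$)
$- 37 f{\left(N{\left(1,-1 \right)},4 \right)} = \left(-37\right) \left(-12\right) = 444$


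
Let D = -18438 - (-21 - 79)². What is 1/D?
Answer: -1/28438 ≈ -3.5164e-5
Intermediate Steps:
D = -28438 (D = -18438 - 1*(-100)² = -18438 - 1*10000 = -18438 - 10000 = -28438)
1/D = 1/(-28438) = -1/28438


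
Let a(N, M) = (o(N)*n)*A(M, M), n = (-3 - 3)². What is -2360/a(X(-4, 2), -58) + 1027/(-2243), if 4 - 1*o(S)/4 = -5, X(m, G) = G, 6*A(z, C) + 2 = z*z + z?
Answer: -1564039/3391416 ≈ -0.46118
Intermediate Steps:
A(z, C) = -⅓ + z/6 + z²/6 (A(z, C) = -⅓ + (z*z + z)/6 = -⅓ + (z² + z)/6 = -⅓ + (z + z²)/6 = -⅓ + (z/6 + z²/6) = -⅓ + z/6 + z²/6)
o(S) = 36 (o(S) = 16 - 4*(-5) = 16 + 20 = 36)
n = 36 (n = (-6)² = 36)
a(N, M) = -432 + 216*M + 216*M² (a(N, M) = (36*36)*(-⅓ + M/6 + M²/6) = 1296*(-⅓ + M/6 + M²/6) = -432 + 216*M + 216*M²)
-2360/a(X(-4, 2), -58) + 1027/(-2243) = -2360/(-432 + 216*(-58) + 216*(-58)²) + 1027/(-2243) = -2360/(-432 - 12528 + 216*3364) + 1027*(-1/2243) = -2360/(-432 - 12528 + 726624) - 1027/2243 = -2360/713664 - 1027/2243 = -2360*1/713664 - 1027/2243 = -5/1512 - 1027/2243 = -1564039/3391416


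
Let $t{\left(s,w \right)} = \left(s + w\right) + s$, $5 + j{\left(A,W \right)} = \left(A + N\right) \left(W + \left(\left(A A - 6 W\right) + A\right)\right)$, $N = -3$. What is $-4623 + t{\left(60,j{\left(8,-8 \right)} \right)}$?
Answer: $-3948$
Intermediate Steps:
$j{\left(A,W \right)} = -5 + \left(-3 + A\right) \left(A + A^{2} - 5 W\right)$ ($j{\left(A,W \right)} = -5 + \left(A - 3\right) \left(W + \left(\left(A A - 6 W\right) + A\right)\right) = -5 + \left(-3 + A\right) \left(W + \left(\left(A^{2} - 6 W\right) + A\right)\right) = -5 + \left(-3 + A\right) \left(W + \left(A + A^{2} - 6 W\right)\right) = -5 + \left(-3 + A\right) \left(A + A^{2} - 5 W\right)$)
$t{\left(s,w \right)} = w + 2 s$
$-4623 + t{\left(60,j{\left(8,-8 \right)} \right)} = -4623 + \left(\left(-5 + 8^{3} - 24 - 2 \cdot 8^{2} + 15 \left(-8\right) - 40 \left(-8\right)\right) + 2 \cdot 60\right) = -4623 + \left(\left(-5 + 512 - 24 - 128 - 120 + 320\right) + 120\right) = -4623 + \left(555 + 120\right) = -4623 + 675 = -3948$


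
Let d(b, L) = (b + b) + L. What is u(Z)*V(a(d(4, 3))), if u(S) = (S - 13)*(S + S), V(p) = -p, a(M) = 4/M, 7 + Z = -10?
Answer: -4080/11 ≈ -370.91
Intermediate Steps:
Z = -17 (Z = -7 - 10 = -17)
d(b, L) = L + 2*b (d(b, L) = 2*b + L = L + 2*b)
u(S) = 2*S*(-13 + S) (u(S) = (-13 + S)*(2*S) = 2*S*(-13 + S))
u(Z)*V(a(d(4, 3))) = (2*(-17)*(-13 - 17))*(-4/(3 + 2*4)) = (2*(-17)*(-30))*(-4/(3 + 8)) = 1020*(-4/11) = -4080/11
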